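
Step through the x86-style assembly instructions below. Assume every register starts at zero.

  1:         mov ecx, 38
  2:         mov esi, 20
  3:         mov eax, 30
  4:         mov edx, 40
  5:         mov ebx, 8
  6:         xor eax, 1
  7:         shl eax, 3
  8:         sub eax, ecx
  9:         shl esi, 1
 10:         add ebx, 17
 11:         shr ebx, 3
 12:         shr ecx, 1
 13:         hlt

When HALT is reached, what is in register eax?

210

after mov ecx, 38: ecx=38
after mov esi, 20: esi=20
after mov eax, 30: eax=30
after mov edx, 40: edx=40
after mov ebx, 8: ebx=8
after xor eax, 1: eax=30^1=31
after shl eax, 3: eax=31<<3=248
after sub eax, ecx: eax=248-38=210
after shl esi, 1: esi=20<<1=40
after add ebx, 17: ebx=8+17=25
after shr ebx, 3: ebx=25>>3=3
after shr ecx, 1: ecx=38>>1=19
halt.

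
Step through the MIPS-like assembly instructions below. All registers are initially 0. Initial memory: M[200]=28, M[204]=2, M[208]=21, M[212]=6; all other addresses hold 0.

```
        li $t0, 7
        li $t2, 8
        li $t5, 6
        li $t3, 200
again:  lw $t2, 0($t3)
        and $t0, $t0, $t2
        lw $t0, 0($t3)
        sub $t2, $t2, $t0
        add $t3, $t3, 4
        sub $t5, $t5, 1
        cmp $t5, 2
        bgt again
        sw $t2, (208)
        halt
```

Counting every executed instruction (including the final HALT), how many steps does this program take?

after li $t0, 7: $t0=7
after li $t2, 8: $t2=8
after li $t5, 6: $t5=6
after li $t3, 200: $t3=200
after lw $t2, 0($t3): $t2=M[200]=28
after and $t0, $t0, $t2: $t0=7&28=4
after lw $t0, 0($t3): $t0=M[200]=28
after sub $t2, $t2, $t0: $t2=28-28=0
after add $t3, $t3, 4: $t3=200+4=204
after sub $t5, $t5, 1: $t5=6-1=5
cmp $t5, 2  (cmp 5,2)
bgt again: taken
after lw $t2, 0($t3): $t2=M[204]=2
after and $t0, $t0, $t2: $t0=28&2=0
after lw $t0, 0($t3): $t0=M[204]=2
after sub $t2, $t2, $t0: $t2=2-2=0
after add $t3, $t3, 4: $t3=204+4=208
after sub $t5, $t5, 1: $t5=5-1=4
cmp $t5, 2  (cmp 4,2)
bgt again: taken
after lw $t2, 0($t3): $t2=M[208]=21
after and $t0, $t0, $t2: $t0=2&21=0
after lw $t0, 0($t3): $t0=M[208]=21
after sub $t2, $t2, $t0: $t2=21-21=0
after add $t3, $t3, 4: $t3=208+4=212
after sub $t5, $t5, 1: $t5=4-1=3
cmp $t5, 2  (cmp 3,2)
bgt again: taken
after lw $t2, 0($t3): $t2=M[212]=6
after and $t0, $t0, $t2: $t0=21&6=4
after lw $t0, 0($t3): $t0=M[212]=6
after sub $t2, $t2, $t0: $t2=6-6=0
after add $t3, $t3, 4: $t3=212+4=216
after sub $t5, $t5, 1: $t5=3-1=2
cmp $t5, 2  (cmp 2,2)
bgt again: not taken
sw $t2, (208) → M[208]=0
halt.
Total executed instructions: 38.

38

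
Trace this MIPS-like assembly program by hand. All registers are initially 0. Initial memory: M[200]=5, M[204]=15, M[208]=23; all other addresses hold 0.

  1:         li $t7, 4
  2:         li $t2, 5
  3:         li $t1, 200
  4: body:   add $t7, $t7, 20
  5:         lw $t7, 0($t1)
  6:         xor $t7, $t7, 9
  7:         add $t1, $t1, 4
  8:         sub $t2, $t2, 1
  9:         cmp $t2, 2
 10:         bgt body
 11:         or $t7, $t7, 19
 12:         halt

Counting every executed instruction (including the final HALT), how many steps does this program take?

26

$t7=4
$t2=5
$t1=200
$t7=4+20=24
$t7=M[200]=5
$t7=5^9=12
$t1=200+4=204
$t2=5-1=4
cmp $t2, 2  (cmp 4,2)
bgt body: taken
$t7=12+20=32
$t7=M[204]=15
$t7=15^9=6
$t1=204+4=208
$t2=4-1=3
cmp $t2, 2  (cmp 3,2)
bgt body: taken
$t7=6+20=26
$t7=M[208]=23
$t7=23^9=30
$t1=208+4=212
$t2=3-1=2
cmp $t2, 2  (cmp 2,2)
bgt body: not taken
$t7=30|19=31
halt.
Total executed instructions: 26.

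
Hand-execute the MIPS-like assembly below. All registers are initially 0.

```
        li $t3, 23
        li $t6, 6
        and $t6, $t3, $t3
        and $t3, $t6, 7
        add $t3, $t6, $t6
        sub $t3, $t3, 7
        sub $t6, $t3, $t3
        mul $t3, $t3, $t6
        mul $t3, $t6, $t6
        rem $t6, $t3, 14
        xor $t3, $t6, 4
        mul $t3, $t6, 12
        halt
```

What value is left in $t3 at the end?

0

after li $t3, 23: $t3=23
after li $t6, 6: $t6=6
after and $t6, $t3, $t3: $t6=23&23=23
after and $t3, $t6, 7: $t3=23&7=7
after add $t3, $t6, $t6: $t3=23+23=46
after sub $t3, $t3, 7: $t3=46-7=39
after sub $t6, $t3, $t3: $t6=39-39=0
after mul $t3, $t3, $t6: $t3=39*0=0
after mul $t3, $t6, $t6: $t3=0*0=0
after rem $t6, $t3, 14: $t6=0%14=0
after xor $t3, $t6, 4: $t3=0^4=4
after mul $t3, $t6, 12: $t3=0*12=0
halt.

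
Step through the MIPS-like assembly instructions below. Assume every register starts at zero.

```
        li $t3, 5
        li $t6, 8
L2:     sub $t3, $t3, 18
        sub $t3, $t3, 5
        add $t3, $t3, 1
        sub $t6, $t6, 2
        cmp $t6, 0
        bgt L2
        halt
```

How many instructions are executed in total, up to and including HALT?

27

li $t3, 5 → $t3=5
li $t6, 8 → $t6=8
sub $t3, $t3, 18 → $t3=5-18=-13
sub $t3, $t3, 5 → $t3=(-13)-5=-18
add $t3, $t3, 1 → $t3=(-18)+1=-17
sub $t6, $t6, 2 → $t6=8-2=6
cmp $t6, 0  (cmp 6,0)
bgt L2: taken
sub $t3, $t3, 18 → $t3=(-17)-18=-35
sub $t3, $t3, 5 → $t3=(-35)-5=-40
add $t3, $t3, 1 → $t3=(-40)+1=-39
sub $t6, $t6, 2 → $t6=6-2=4
cmp $t6, 0  (cmp 4,0)
bgt L2: taken
sub $t3, $t3, 18 → $t3=(-39)-18=-57
sub $t3, $t3, 5 → $t3=(-57)-5=-62
add $t3, $t3, 1 → $t3=(-62)+1=-61
sub $t6, $t6, 2 → $t6=4-2=2
cmp $t6, 0  (cmp 2,0)
bgt L2: taken
sub $t3, $t3, 18 → $t3=(-61)-18=-79
sub $t3, $t3, 5 → $t3=(-79)-5=-84
add $t3, $t3, 1 → $t3=(-84)+1=-83
sub $t6, $t6, 2 → $t6=2-2=0
cmp $t6, 0  (cmp 0,0)
bgt L2: not taken
halt.
Total executed instructions: 27.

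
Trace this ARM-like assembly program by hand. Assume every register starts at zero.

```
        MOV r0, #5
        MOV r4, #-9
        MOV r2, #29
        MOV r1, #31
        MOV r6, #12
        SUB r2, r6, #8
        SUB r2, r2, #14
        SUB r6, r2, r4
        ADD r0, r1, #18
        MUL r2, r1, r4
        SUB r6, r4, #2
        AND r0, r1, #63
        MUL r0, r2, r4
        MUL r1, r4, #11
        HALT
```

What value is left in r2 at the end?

-279

MOV r0, #5 → r0=5
MOV r4, #-9 → r4=-9
MOV r2, #29 → r2=29
MOV r1, #31 → r1=31
MOV r6, #12 → r6=12
SUB r2, r6, #8 → r2=12-8=4
SUB r2, r2, #14 → r2=4-14=-10
SUB r6, r2, r4 → r6=(-10)-(-9)=-1
ADD r0, r1, #18 → r0=31+18=49
MUL r2, r1, r4 → r2=31*(-9)=-279
SUB r6, r4, #2 → r6=(-9)-2=-11
AND r0, r1, #63 → r0=31&63=31
MUL r0, r2, r4 → r0=(-279)*(-9)=2511
MUL r1, r4, #11 → r1=(-9)*11=-99
halt.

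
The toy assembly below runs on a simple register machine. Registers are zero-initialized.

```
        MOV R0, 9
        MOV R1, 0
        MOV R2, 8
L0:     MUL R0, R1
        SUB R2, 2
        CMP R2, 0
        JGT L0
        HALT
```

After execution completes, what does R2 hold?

0

R0=9
R1=0
R2=8
R0=9*0=0
R2=8-2=6
CMP R2, 0  (cmp 6,0)
JGT L0: taken
R0=0*0=0
R2=6-2=4
CMP R2, 0  (cmp 4,0)
JGT L0: taken
R0=0*0=0
R2=4-2=2
CMP R2, 0  (cmp 2,0)
JGT L0: taken
R0=0*0=0
R2=2-2=0
CMP R2, 0  (cmp 0,0)
JGT L0: not taken
halt.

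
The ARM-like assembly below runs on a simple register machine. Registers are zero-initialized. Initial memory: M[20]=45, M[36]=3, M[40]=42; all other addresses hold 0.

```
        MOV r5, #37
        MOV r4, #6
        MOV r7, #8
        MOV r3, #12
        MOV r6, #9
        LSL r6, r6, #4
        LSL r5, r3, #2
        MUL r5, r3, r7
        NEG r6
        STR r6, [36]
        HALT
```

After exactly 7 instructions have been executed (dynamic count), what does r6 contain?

144

r5=37
r4=6
r7=8
r3=12
r6=9
r6=9<<4=144
r5=12<<2=48
After step 7: r6 = 144.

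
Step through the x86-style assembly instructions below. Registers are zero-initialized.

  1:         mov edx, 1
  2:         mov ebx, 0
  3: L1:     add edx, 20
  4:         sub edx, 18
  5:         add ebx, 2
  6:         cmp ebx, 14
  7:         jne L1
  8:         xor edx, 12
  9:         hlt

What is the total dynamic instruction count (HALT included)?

edx=1
ebx=0
edx=1+20=21
edx=21-18=3
ebx=0+2=2
cmp ebx, 14  (cmp 2,14)
jne L1: taken
edx=3+20=23
edx=23-18=5
ebx=2+2=4
cmp ebx, 14  (cmp 4,14)
jne L1: taken
edx=5+20=25
edx=25-18=7
ebx=4+2=6
cmp ebx, 14  (cmp 6,14)
jne L1: taken
edx=7+20=27
edx=27-18=9
ebx=6+2=8
cmp ebx, 14  (cmp 8,14)
jne L1: taken
edx=9+20=29
edx=29-18=11
ebx=8+2=10
cmp ebx, 14  (cmp 10,14)
jne L1: taken
edx=11+20=31
edx=31-18=13
ebx=10+2=12
cmp ebx, 14  (cmp 12,14)
jne L1: taken
edx=13+20=33
edx=33-18=15
ebx=12+2=14
cmp ebx, 14  (cmp 14,14)
jne L1: not taken
edx=15^12=3
halt.
Total executed instructions: 39.

39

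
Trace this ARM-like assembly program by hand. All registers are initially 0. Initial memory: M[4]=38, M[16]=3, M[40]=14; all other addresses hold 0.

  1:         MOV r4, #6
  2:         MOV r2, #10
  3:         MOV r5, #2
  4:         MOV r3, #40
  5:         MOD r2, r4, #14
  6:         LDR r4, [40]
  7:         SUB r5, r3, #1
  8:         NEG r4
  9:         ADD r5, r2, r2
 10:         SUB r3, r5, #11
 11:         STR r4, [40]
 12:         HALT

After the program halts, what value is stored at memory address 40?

-14

MOV r4, #6 → r4=6
MOV r2, #10 → r2=10
MOV r5, #2 → r5=2
MOV r3, #40 → r3=40
MOD r2, r4, #14 → r2=6%14=6
LDR r4, [40] → r4=M[40]=14
SUB r5, r3, #1 → r5=40-1=39
NEG r4 → r4=-(14)=-14
ADD r5, r2, r2 → r5=6+6=12
SUB r3, r5, #11 → r3=12-11=1
STR r4, [40] → M[40]=-14
halt.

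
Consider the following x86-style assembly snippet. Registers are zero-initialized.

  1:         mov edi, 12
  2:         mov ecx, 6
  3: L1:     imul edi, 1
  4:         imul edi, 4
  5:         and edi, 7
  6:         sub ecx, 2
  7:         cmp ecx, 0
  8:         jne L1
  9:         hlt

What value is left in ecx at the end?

edi=12
ecx=6
edi=12*1=12
edi=12*4=48
edi=48&7=0
ecx=6-2=4
cmp ecx, 0  (cmp 4,0)
jne L1: taken
edi=0*1=0
edi=0*4=0
edi=0&7=0
ecx=4-2=2
cmp ecx, 0  (cmp 2,0)
jne L1: taken
edi=0*1=0
edi=0*4=0
edi=0&7=0
ecx=2-2=0
cmp ecx, 0  (cmp 0,0)
jne L1: not taken
halt.

0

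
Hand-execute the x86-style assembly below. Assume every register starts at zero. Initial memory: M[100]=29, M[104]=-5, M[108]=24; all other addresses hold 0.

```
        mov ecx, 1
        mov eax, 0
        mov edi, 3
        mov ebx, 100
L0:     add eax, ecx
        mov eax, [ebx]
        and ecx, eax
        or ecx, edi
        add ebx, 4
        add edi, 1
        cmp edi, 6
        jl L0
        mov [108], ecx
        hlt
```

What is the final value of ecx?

5

ecx=1
eax=0
edi=3
ebx=100
eax=0+1=1
eax=M[100]=29
ecx=1&29=1
ecx=1|3=3
ebx=100+4=104
edi=3+1=4
cmp edi, 6  (cmp 4,6)
jl L0: taken
eax=29+3=32
eax=M[104]=-5
ecx=3&(-5)=3
ecx=3|4=7
ebx=104+4=108
edi=4+1=5
cmp edi, 6  (cmp 5,6)
jl L0: taken
eax=(-5)+7=2
eax=M[108]=24
ecx=7&24=0
ecx=0|5=5
ebx=108+4=112
edi=5+1=6
cmp edi, 6  (cmp 6,6)
jl L0: not taken
mov [108], ecx → M[108]=5
halt.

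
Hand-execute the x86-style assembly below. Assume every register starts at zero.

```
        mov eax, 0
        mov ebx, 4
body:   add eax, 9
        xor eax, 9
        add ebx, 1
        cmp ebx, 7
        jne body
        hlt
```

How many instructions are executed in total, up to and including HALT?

eax=0
ebx=4
eax=0+9=9
eax=9^9=0
ebx=4+1=5
cmp ebx, 7  (cmp 5,7)
jne body: taken
eax=0+9=9
eax=9^9=0
ebx=5+1=6
cmp ebx, 7  (cmp 6,7)
jne body: taken
eax=0+9=9
eax=9^9=0
ebx=6+1=7
cmp ebx, 7  (cmp 7,7)
jne body: not taken
halt.
Total executed instructions: 18.

18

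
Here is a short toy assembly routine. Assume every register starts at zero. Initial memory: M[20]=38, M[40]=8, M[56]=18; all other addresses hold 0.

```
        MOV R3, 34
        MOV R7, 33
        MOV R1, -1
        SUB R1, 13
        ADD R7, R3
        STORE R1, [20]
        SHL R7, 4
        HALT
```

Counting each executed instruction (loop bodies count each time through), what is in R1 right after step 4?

MOV R3, 34 → R3=34
MOV R7, 33 → R7=33
MOV R1, -1 → R1=-1
SUB R1, 13 → R1=(-1)-13=-14
After step 4: R1 = -14.

-14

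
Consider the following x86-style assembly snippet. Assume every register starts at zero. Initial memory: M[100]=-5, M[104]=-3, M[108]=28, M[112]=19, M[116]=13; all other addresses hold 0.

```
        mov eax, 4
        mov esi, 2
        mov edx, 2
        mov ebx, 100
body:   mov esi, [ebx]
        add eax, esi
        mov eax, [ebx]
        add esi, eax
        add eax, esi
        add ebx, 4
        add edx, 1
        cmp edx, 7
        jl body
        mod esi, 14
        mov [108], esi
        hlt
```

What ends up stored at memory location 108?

12

after mov eax, 4: eax=4
after mov esi, 2: esi=2
after mov edx, 2: edx=2
after mov ebx, 100: ebx=100
after mov esi, [ebx]: esi=M[100]=-5
after add eax, esi: eax=4+(-5)=-1
after mov eax, [ebx]: eax=M[100]=-5
after add esi, eax: esi=(-5)+(-5)=-10
after add eax, esi: eax=(-5)+(-10)=-15
after add ebx, 4: ebx=100+4=104
after add edx, 1: edx=2+1=3
cmp edx, 7  (cmp 3,7)
jl body: taken
after mov esi, [ebx]: esi=M[104]=-3
after add eax, esi: eax=(-15)+(-3)=-18
after mov eax, [ebx]: eax=M[104]=-3
after add esi, eax: esi=(-3)+(-3)=-6
after add eax, esi: eax=(-3)+(-6)=-9
after add ebx, 4: ebx=104+4=108
after add edx, 1: edx=3+1=4
cmp edx, 7  (cmp 4,7)
jl body: taken
after mov esi, [ebx]: esi=M[108]=28
after add eax, esi: eax=(-9)+28=19
after mov eax, [ebx]: eax=M[108]=28
after add esi, eax: esi=28+28=56
after add eax, esi: eax=28+56=84
after add ebx, 4: ebx=108+4=112
after add edx, 1: edx=4+1=5
cmp edx, 7  (cmp 5,7)
jl body: taken
after mov esi, [ebx]: esi=M[112]=19
after add eax, esi: eax=84+19=103
after mov eax, [ebx]: eax=M[112]=19
after add esi, eax: esi=19+19=38
after add eax, esi: eax=19+38=57
after add ebx, 4: ebx=112+4=116
after add edx, 1: edx=5+1=6
cmp edx, 7  (cmp 6,7)
jl body: taken
after mov esi, [ebx]: esi=M[116]=13
after add eax, esi: eax=57+13=70
after mov eax, [ebx]: eax=M[116]=13
after add esi, eax: esi=13+13=26
after add eax, esi: eax=13+26=39
after add ebx, 4: ebx=116+4=120
after add edx, 1: edx=6+1=7
cmp edx, 7  (cmp 7,7)
jl body: not taken
after mod esi, 14: esi=26%14=12
mov [108], esi → M[108]=12
halt.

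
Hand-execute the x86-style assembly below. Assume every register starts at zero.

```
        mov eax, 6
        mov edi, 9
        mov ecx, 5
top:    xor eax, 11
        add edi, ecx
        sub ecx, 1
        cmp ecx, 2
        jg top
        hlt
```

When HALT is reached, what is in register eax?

13

mov eax, 6 → eax=6
mov edi, 9 → edi=9
mov ecx, 5 → ecx=5
xor eax, 11 → eax=6^11=13
add edi, ecx → edi=9+5=14
sub ecx, 1 → ecx=5-1=4
cmp ecx, 2  (cmp 4,2)
jg top: taken
xor eax, 11 → eax=13^11=6
add edi, ecx → edi=14+4=18
sub ecx, 1 → ecx=4-1=3
cmp ecx, 2  (cmp 3,2)
jg top: taken
xor eax, 11 → eax=6^11=13
add edi, ecx → edi=18+3=21
sub ecx, 1 → ecx=3-1=2
cmp ecx, 2  (cmp 2,2)
jg top: not taken
halt.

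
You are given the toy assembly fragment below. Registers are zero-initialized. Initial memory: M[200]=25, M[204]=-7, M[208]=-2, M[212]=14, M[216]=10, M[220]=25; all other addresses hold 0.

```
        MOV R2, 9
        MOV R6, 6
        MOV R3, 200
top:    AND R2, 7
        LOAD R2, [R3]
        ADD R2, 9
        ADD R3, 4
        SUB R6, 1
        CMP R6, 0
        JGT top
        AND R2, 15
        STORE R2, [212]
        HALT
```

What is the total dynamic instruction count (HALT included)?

MOV R2, 9 → R2=9
MOV R6, 6 → R6=6
MOV R3, 200 → R3=200
AND R2, 7 → R2=9&7=1
LOAD R2, [R3] → R2=M[200]=25
ADD R2, 9 → R2=25+9=34
ADD R3, 4 → R3=200+4=204
SUB R6, 1 → R6=6-1=5
CMP R6, 0  (cmp 5,0)
JGT top: taken
AND R2, 7 → R2=34&7=2
LOAD R2, [R3] → R2=M[204]=-7
ADD R2, 9 → R2=(-7)+9=2
ADD R3, 4 → R3=204+4=208
SUB R6, 1 → R6=5-1=4
CMP R6, 0  (cmp 4,0)
JGT top: taken
AND R2, 7 → R2=2&7=2
LOAD R2, [R3] → R2=M[208]=-2
ADD R2, 9 → R2=(-2)+9=7
ADD R3, 4 → R3=208+4=212
SUB R6, 1 → R6=4-1=3
CMP R6, 0  (cmp 3,0)
JGT top: taken
AND R2, 7 → R2=7&7=7
LOAD R2, [R3] → R2=M[212]=14
ADD R2, 9 → R2=14+9=23
ADD R3, 4 → R3=212+4=216
SUB R6, 1 → R6=3-1=2
CMP R6, 0  (cmp 2,0)
JGT top: taken
AND R2, 7 → R2=23&7=7
LOAD R2, [R3] → R2=M[216]=10
ADD R2, 9 → R2=10+9=19
ADD R3, 4 → R3=216+4=220
SUB R6, 1 → R6=2-1=1
CMP R6, 0  (cmp 1,0)
JGT top: taken
AND R2, 7 → R2=19&7=3
LOAD R2, [R3] → R2=M[220]=25
ADD R2, 9 → R2=25+9=34
ADD R3, 4 → R3=220+4=224
SUB R6, 1 → R6=1-1=0
CMP R6, 0  (cmp 0,0)
JGT top: not taken
AND R2, 15 → R2=34&15=2
STORE R2, [212] → M[212]=2
halt.
Total executed instructions: 48.

48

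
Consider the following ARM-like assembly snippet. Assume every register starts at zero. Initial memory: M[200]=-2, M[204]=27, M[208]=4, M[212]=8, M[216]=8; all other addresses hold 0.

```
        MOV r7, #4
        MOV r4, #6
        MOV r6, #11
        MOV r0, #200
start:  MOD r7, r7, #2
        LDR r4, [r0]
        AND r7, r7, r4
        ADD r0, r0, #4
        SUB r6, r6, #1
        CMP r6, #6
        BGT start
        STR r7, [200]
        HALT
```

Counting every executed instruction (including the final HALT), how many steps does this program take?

r7=4
r4=6
r6=11
r0=200
r7=4%2=0
r4=M[200]=-2
r7=0&(-2)=0
r0=200+4=204
r6=11-1=10
CMP r6, #6  (cmp 10,6)
BGT start: taken
r7=0%2=0
r4=M[204]=27
r7=0&27=0
r0=204+4=208
r6=10-1=9
CMP r6, #6  (cmp 9,6)
BGT start: taken
r7=0%2=0
r4=M[208]=4
r7=0&4=0
r0=208+4=212
r6=9-1=8
CMP r6, #6  (cmp 8,6)
BGT start: taken
r7=0%2=0
r4=M[212]=8
r7=0&8=0
r0=212+4=216
r6=8-1=7
CMP r6, #6  (cmp 7,6)
BGT start: taken
r7=0%2=0
r4=M[216]=8
r7=0&8=0
r0=216+4=220
r6=7-1=6
CMP r6, #6  (cmp 6,6)
BGT start: not taken
STR r7, [200] → M[200]=0
halt.
Total executed instructions: 41.

41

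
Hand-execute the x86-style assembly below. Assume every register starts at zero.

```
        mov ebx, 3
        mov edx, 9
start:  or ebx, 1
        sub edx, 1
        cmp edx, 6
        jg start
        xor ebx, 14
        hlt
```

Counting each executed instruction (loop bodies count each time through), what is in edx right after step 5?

8

after mov ebx, 3: ebx=3
after mov edx, 9: edx=9
after or ebx, 1: ebx=3|1=3
after sub edx, 1: edx=9-1=8
cmp edx, 6  (cmp 8,6)
After step 5: edx = 8.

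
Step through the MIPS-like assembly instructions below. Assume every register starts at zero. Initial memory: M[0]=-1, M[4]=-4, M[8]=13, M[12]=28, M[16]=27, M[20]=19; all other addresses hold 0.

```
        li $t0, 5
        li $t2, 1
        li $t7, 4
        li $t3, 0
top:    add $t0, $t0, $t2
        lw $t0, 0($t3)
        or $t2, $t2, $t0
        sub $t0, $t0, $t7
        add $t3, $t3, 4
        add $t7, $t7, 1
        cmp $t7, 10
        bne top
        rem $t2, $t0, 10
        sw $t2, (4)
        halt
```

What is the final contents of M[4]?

$t0=5
$t2=1
$t7=4
$t3=0
$t0=5+1=6
$t0=M[0]=-1
$t2=1|(-1)=-1
$t0=(-1)-4=-5
$t3=0+4=4
$t7=4+1=5
cmp $t7, 10  (cmp 5,10)
bne top: taken
$t0=(-5)+(-1)=-6
$t0=M[4]=-4
$t2=(-1)|(-4)=-1
$t0=(-4)-5=-9
$t3=4+4=8
$t7=5+1=6
cmp $t7, 10  (cmp 6,10)
bne top: taken
$t0=(-9)+(-1)=-10
$t0=M[8]=13
$t2=(-1)|13=-1
$t0=13-6=7
$t3=8+4=12
$t7=6+1=7
cmp $t7, 10  (cmp 7,10)
bne top: taken
$t0=7+(-1)=6
$t0=M[12]=28
$t2=(-1)|28=-1
$t0=28-7=21
$t3=12+4=16
$t7=7+1=8
cmp $t7, 10  (cmp 8,10)
bne top: taken
$t0=21+(-1)=20
$t0=M[16]=27
$t2=(-1)|27=-1
$t0=27-8=19
$t3=16+4=20
$t7=8+1=9
cmp $t7, 10  (cmp 9,10)
bne top: taken
$t0=19+(-1)=18
$t0=M[20]=19
$t2=(-1)|19=-1
$t0=19-9=10
$t3=20+4=24
$t7=9+1=10
cmp $t7, 10  (cmp 10,10)
bne top: not taken
$t2=10%10=0
sw $t2, (4) → M[4]=0
halt.

0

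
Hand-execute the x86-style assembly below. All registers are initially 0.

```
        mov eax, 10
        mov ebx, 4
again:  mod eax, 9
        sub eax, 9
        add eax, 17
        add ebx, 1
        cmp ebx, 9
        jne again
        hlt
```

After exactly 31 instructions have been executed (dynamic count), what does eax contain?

14

after mov eax, 10: eax=10
after mov ebx, 4: ebx=4
after mod eax, 9: eax=10%9=1
after sub eax, 9: eax=1-9=-8
after add eax, 17: eax=(-8)+17=9
after add ebx, 1: ebx=4+1=5
cmp ebx, 9  (cmp 5,9)
jne again: taken
after mod eax, 9: eax=9%9=0
after sub eax, 9: eax=0-9=-9
after add eax, 17: eax=(-9)+17=8
after add ebx, 1: ebx=5+1=6
cmp ebx, 9  (cmp 6,9)
jne again: taken
after mod eax, 9: eax=8%9=8
after sub eax, 9: eax=8-9=-1
after add eax, 17: eax=(-1)+17=16
after add ebx, 1: ebx=6+1=7
cmp ebx, 9  (cmp 7,9)
jne again: taken
after mod eax, 9: eax=16%9=7
after sub eax, 9: eax=7-9=-2
after add eax, 17: eax=(-2)+17=15
after add ebx, 1: ebx=7+1=8
cmp ebx, 9  (cmp 8,9)
jne again: taken
after mod eax, 9: eax=15%9=6
after sub eax, 9: eax=6-9=-3
after add eax, 17: eax=(-3)+17=14
after add ebx, 1: ebx=8+1=9
cmp ebx, 9  (cmp 9,9)
After step 31: eax = 14.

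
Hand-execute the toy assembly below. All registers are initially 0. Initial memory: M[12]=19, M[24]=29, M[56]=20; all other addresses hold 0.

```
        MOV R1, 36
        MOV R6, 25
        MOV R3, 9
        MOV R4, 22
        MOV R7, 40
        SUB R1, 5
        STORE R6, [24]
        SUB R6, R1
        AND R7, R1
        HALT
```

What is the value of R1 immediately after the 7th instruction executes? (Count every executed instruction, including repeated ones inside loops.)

31

R1=36
R6=25
R3=9
R4=22
R7=40
R1=36-5=31
STORE R6, [24] → M[24]=25
After step 7: R1 = 31.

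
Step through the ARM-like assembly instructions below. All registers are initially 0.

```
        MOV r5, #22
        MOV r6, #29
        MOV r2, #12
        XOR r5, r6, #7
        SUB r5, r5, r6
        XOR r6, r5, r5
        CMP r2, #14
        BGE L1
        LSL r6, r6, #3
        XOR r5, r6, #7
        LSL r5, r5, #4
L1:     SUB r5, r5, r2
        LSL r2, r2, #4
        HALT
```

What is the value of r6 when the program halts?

0

r5=22
r6=29
r2=12
r5=29^7=26
r5=26-29=-3
r6=(-3)^(-3)=0
CMP r2, #14  (cmp 12,14)
BGE L1: not taken
r6=0<<3=0
r5=0^7=7
r5=7<<4=112
r5=112-12=100
r2=12<<4=192
halt.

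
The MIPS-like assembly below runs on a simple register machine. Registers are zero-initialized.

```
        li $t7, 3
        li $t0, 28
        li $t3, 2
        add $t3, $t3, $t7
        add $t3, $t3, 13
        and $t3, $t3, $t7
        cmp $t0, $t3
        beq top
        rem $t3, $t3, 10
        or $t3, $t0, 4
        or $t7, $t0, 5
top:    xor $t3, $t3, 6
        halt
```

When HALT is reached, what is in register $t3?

li $t7, 3 → $t7=3
li $t0, 28 → $t0=28
li $t3, 2 → $t3=2
add $t3, $t3, $t7 → $t3=2+3=5
add $t3, $t3, 13 → $t3=5+13=18
and $t3, $t3, $t7 → $t3=18&3=2
cmp $t0, $t3  (cmp 28,2)
beq top: not taken
rem $t3, $t3, 10 → $t3=2%10=2
or $t3, $t0, 4 → $t3=28|4=28
or $t7, $t0, 5 → $t7=28|5=29
xor $t3, $t3, 6 → $t3=28^6=26
halt.

26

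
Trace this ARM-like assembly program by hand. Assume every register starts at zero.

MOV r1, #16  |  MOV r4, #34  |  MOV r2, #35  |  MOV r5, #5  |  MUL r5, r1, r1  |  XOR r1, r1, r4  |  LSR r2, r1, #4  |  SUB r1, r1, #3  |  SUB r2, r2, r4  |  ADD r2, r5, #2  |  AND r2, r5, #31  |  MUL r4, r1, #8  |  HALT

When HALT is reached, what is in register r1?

47

after MOV r1, #16: r1=16
after MOV r4, #34: r4=34
after MOV r2, #35: r2=35
after MOV r5, #5: r5=5
after MUL r5, r1, r1: r5=16*16=256
after XOR r1, r1, r4: r1=16^34=50
after LSR r2, r1, #4: r2=50>>4=3
after SUB r1, r1, #3: r1=50-3=47
after SUB r2, r2, r4: r2=3-34=-31
after ADD r2, r5, #2: r2=256+2=258
after AND r2, r5, #31: r2=256&31=0
after MUL r4, r1, #8: r4=47*8=376
halt.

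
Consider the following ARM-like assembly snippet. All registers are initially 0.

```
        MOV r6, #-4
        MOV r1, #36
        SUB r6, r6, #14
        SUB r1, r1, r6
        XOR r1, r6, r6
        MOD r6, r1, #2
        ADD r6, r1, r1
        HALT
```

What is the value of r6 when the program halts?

0

after MOV r6, #-4: r6=-4
after MOV r1, #36: r1=36
after SUB r6, r6, #14: r6=(-4)-14=-18
after SUB r1, r1, r6: r1=36-(-18)=54
after XOR r1, r6, r6: r1=(-18)^(-18)=0
after MOD r6, r1, #2: r6=0%2=0
after ADD r6, r1, r1: r6=0+0=0
halt.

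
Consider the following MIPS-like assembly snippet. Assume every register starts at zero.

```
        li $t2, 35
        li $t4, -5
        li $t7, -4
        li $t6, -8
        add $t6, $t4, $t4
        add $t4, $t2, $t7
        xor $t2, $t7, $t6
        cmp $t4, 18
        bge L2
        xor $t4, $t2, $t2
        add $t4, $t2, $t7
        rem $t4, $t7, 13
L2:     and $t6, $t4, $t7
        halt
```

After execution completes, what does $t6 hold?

$t2=35
$t4=-5
$t7=-4
$t6=-8
$t6=(-5)+(-5)=-10
$t4=35+(-4)=31
$t2=(-4)^(-10)=10
cmp $t4, 18  (cmp 31,18)
bge L2: taken
$t6=31&(-4)=28
halt.

28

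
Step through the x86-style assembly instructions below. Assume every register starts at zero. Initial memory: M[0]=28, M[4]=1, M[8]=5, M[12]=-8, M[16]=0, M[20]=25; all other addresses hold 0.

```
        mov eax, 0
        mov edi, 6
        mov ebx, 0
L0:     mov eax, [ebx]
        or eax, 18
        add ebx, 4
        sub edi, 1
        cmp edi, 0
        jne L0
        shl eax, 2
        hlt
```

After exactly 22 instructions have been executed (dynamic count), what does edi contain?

after mov eax, 0: eax=0
after mov edi, 6: edi=6
after mov ebx, 0: ebx=0
after mov eax, [ebx]: eax=M[0]=28
after or eax, 18: eax=28|18=30
after add ebx, 4: ebx=0+4=4
after sub edi, 1: edi=6-1=5
cmp edi, 0  (cmp 5,0)
jne L0: taken
after mov eax, [ebx]: eax=M[4]=1
after or eax, 18: eax=1|18=19
after add ebx, 4: ebx=4+4=8
after sub edi, 1: edi=5-1=4
cmp edi, 0  (cmp 4,0)
jne L0: taken
after mov eax, [ebx]: eax=M[8]=5
after or eax, 18: eax=5|18=23
after add ebx, 4: ebx=8+4=12
after sub edi, 1: edi=4-1=3
cmp edi, 0  (cmp 3,0)
jne L0: taken
after mov eax, [ebx]: eax=M[12]=-8
After step 22: edi = 3.

3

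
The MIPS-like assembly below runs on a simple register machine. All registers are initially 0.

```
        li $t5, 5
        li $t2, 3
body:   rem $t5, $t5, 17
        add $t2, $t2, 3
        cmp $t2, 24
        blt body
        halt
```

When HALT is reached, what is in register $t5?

5

after li $t5, 5: $t5=5
after li $t2, 3: $t2=3
after rem $t5, $t5, 17: $t5=5%17=5
after add $t2, $t2, 3: $t2=3+3=6
cmp $t2, 24  (cmp 6,24)
blt body: taken
after rem $t5, $t5, 17: $t5=5%17=5
after add $t2, $t2, 3: $t2=6+3=9
cmp $t2, 24  (cmp 9,24)
blt body: taken
after rem $t5, $t5, 17: $t5=5%17=5
after add $t2, $t2, 3: $t2=9+3=12
cmp $t2, 24  (cmp 12,24)
blt body: taken
after rem $t5, $t5, 17: $t5=5%17=5
after add $t2, $t2, 3: $t2=12+3=15
cmp $t2, 24  (cmp 15,24)
blt body: taken
after rem $t5, $t5, 17: $t5=5%17=5
after add $t2, $t2, 3: $t2=15+3=18
cmp $t2, 24  (cmp 18,24)
blt body: taken
after rem $t5, $t5, 17: $t5=5%17=5
after add $t2, $t2, 3: $t2=18+3=21
cmp $t2, 24  (cmp 21,24)
blt body: taken
after rem $t5, $t5, 17: $t5=5%17=5
after add $t2, $t2, 3: $t2=21+3=24
cmp $t2, 24  (cmp 24,24)
blt body: not taken
halt.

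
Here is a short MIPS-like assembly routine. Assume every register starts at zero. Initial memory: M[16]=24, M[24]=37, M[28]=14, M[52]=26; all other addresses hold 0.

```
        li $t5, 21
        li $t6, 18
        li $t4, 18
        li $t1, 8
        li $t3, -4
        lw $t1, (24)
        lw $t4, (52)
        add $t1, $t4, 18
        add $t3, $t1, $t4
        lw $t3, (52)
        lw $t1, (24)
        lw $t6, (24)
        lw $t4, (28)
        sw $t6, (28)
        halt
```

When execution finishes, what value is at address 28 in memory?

37

$t5=21
$t6=18
$t4=18
$t1=8
$t3=-4
$t1=M[24]=37
$t4=M[52]=26
$t1=26+18=44
$t3=44+26=70
$t3=M[52]=26
$t1=M[24]=37
$t6=M[24]=37
$t4=M[28]=14
sw $t6, (28) → M[28]=37
halt.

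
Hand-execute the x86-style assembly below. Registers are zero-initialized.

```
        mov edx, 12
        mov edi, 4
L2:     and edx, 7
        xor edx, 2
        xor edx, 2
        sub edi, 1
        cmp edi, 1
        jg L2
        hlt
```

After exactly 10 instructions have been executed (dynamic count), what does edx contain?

after mov edx, 12: edx=12
after mov edi, 4: edi=4
after and edx, 7: edx=12&7=4
after xor edx, 2: edx=4^2=6
after xor edx, 2: edx=6^2=4
after sub edi, 1: edi=4-1=3
cmp edi, 1  (cmp 3,1)
jg L2: taken
after and edx, 7: edx=4&7=4
after xor edx, 2: edx=4^2=6
After step 10: edx = 6.

6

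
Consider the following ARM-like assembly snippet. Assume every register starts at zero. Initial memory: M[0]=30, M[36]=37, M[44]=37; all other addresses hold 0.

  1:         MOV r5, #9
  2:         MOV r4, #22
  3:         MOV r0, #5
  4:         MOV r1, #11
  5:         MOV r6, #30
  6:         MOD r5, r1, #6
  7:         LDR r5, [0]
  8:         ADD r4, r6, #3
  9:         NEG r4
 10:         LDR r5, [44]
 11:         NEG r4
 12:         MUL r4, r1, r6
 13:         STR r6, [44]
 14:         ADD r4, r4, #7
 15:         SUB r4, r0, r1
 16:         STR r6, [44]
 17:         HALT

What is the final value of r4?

MOV r5, #9 → r5=9
MOV r4, #22 → r4=22
MOV r0, #5 → r0=5
MOV r1, #11 → r1=11
MOV r6, #30 → r6=30
MOD r5, r1, #6 → r5=11%6=5
LDR r5, [0] → r5=M[0]=30
ADD r4, r6, #3 → r4=30+3=33
NEG r4 → r4=-(33)=-33
LDR r5, [44] → r5=M[44]=37
NEG r4 → r4=-(-33)=33
MUL r4, r1, r6 → r4=11*30=330
STR r6, [44] → M[44]=30
ADD r4, r4, #7 → r4=330+7=337
SUB r4, r0, r1 → r4=5-11=-6
STR r6, [44] → M[44]=30
halt.

-6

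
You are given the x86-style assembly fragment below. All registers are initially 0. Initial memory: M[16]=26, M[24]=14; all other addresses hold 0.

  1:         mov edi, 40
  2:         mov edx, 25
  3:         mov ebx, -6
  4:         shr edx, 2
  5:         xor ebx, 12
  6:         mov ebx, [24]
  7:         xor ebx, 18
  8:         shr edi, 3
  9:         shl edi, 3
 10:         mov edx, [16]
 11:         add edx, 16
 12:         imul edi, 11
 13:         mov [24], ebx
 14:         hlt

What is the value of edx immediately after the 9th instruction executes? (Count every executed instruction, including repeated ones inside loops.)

after mov edi, 40: edi=40
after mov edx, 25: edx=25
after mov ebx, -6: ebx=-6
after shr edx, 2: edx=25>>2=6
after xor ebx, 12: ebx=(-6)^12=-10
after mov ebx, [24]: ebx=M[24]=14
after xor ebx, 18: ebx=14^18=28
after shr edi, 3: edi=40>>3=5
after shl edi, 3: edi=5<<3=40
After step 9: edx = 6.

6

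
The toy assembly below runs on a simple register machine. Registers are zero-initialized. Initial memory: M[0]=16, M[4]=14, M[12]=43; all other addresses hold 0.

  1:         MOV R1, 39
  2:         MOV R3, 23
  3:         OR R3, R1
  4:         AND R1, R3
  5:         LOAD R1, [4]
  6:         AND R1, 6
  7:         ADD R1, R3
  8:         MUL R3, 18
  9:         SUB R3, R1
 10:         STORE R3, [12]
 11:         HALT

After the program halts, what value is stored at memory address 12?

929

after MOV R1, 39: R1=39
after MOV R3, 23: R3=23
after OR R3, R1: R3=23|39=55
after AND R1, R3: R1=39&55=39
after LOAD R1, [4]: R1=M[4]=14
after AND R1, 6: R1=14&6=6
after ADD R1, R3: R1=6+55=61
after MUL R3, 18: R3=55*18=990
after SUB R3, R1: R3=990-61=929
STORE R3, [12] → M[12]=929
halt.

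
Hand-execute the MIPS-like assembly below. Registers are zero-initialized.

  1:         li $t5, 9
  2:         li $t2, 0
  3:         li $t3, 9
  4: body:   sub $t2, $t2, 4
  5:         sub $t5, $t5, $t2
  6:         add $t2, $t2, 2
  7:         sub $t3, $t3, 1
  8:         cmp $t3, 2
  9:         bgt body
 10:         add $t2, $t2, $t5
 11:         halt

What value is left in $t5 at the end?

79

after li $t5, 9: $t5=9
after li $t2, 0: $t2=0
after li $t3, 9: $t3=9
after sub $t2, $t2, 4: $t2=0-4=-4
after sub $t5, $t5, $t2: $t5=9-(-4)=13
after add $t2, $t2, 2: $t2=(-4)+2=-2
after sub $t3, $t3, 1: $t3=9-1=8
cmp $t3, 2  (cmp 8,2)
bgt body: taken
after sub $t2, $t2, 4: $t2=(-2)-4=-6
after sub $t5, $t5, $t2: $t5=13-(-6)=19
after add $t2, $t2, 2: $t2=(-6)+2=-4
after sub $t3, $t3, 1: $t3=8-1=7
cmp $t3, 2  (cmp 7,2)
bgt body: taken
after sub $t2, $t2, 4: $t2=(-4)-4=-8
after sub $t5, $t5, $t2: $t5=19-(-8)=27
after add $t2, $t2, 2: $t2=(-8)+2=-6
after sub $t3, $t3, 1: $t3=7-1=6
cmp $t3, 2  (cmp 6,2)
bgt body: taken
after sub $t2, $t2, 4: $t2=(-6)-4=-10
after sub $t5, $t5, $t2: $t5=27-(-10)=37
after add $t2, $t2, 2: $t2=(-10)+2=-8
after sub $t3, $t3, 1: $t3=6-1=5
cmp $t3, 2  (cmp 5,2)
bgt body: taken
after sub $t2, $t2, 4: $t2=(-8)-4=-12
after sub $t5, $t5, $t2: $t5=37-(-12)=49
after add $t2, $t2, 2: $t2=(-12)+2=-10
after sub $t3, $t3, 1: $t3=5-1=4
cmp $t3, 2  (cmp 4,2)
bgt body: taken
after sub $t2, $t2, 4: $t2=(-10)-4=-14
after sub $t5, $t5, $t2: $t5=49-(-14)=63
after add $t2, $t2, 2: $t2=(-14)+2=-12
after sub $t3, $t3, 1: $t3=4-1=3
cmp $t3, 2  (cmp 3,2)
bgt body: taken
after sub $t2, $t2, 4: $t2=(-12)-4=-16
after sub $t5, $t5, $t2: $t5=63-(-16)=79
after add $t2, $t2, 2: $t2=(-16)+2=-14
after sub $t3, $t3, 1: $t3=3-1=2
cmp $t3, 2  (cmp 2,2)
bgt body: not taken
after add $t2, $t2, $t5: $t2=(-14)+79=65
halt.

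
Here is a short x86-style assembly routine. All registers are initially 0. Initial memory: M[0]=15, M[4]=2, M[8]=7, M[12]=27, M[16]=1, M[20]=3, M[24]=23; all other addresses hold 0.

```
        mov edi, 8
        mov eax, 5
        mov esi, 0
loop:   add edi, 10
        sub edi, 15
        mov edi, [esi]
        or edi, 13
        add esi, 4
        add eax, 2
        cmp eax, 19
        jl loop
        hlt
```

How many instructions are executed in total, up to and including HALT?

60

mov edi, 8 → edi=8
mov eax, 5 → eax=5
mov esi, 0 → esi=0
add edi, 10 → edi=8+10=18
sub edi, 15 → edi=18-15=3
mov edi, [esi] → edi=M[0]=15
or edi, 13 → edi=15|13=15
add esi, 4 → esi=0+4=4
add eax, 2 → eax=5+2=7
cmp eax, 19  (cmp 7,19)
jl loop: taken
add edi, 10 → edi=15+10=25
sub edi, 15 → edi=25-15=10
mov edi, [esi] → edi=M[4]=2
or edi, 13 → edi=2|13=15
add esi, 4 → esi=4+4=8
add eax, 2 → eax=7+2=9
cmp eax, 19  (cmp 9,19)
jl loop: taken
add edi, 10 → edi=15+10=25
sub edi, 15 → edi=25-15=10
mov edi, [esi] → edi=M[8]=7
or edi, 13 → edi=7|13=15
add esi, 4 → esi=8+4=12
add eax, 2 → eax=9+2=11
cmp eax, 19  (cmp 11,19)
jl loop: taken
add edi, 10 → edi=15+10=25
sub edi, 15 → edi=25-15=10
mov edi, [esi] → edi=M[12]=27
or edi, 13 → edi=27|13=31
add esi, 4 → esi=12+4=16
add eax, 2 → eax=11+2=13
cmp eax, 19  (cmp 13,19)
jl loop: taken
add edi, 10 → edi=31+10=41
sub edi, 15 → edi=41-15=26
mov edi, [esi] → edi=M[16]=1
or edi, 13 → edi=1|13=13
add esi, 4 → esi=16+4=20
add eax, 2 → eax=13+2=15
cmp eax, 19  (cmp 15,19)
jl loop: taken
add edi, 10 → edi=13+10=23
sub edi, 15 → edi=23-15=8
mov edi, [esi] → edi=M[20]=3
or edi, 13 → edi=3|13=15
add esi, 4 → esi=20+4=24
add eax, 2 → eax=15+2=17
cmp eax, 19  (cmp 17,19)
jl loop: taken
add edi, 10 → edi=15+10=25
sub edi, 15 → edi=25-15=10
mov edi, [esi] → edi=M[24]=23
or edi, 13 → edi=23|13=31
add esi, 4 → esi=24+4=28
add eax, 2 → eax=17+2=19
cmp eax, 19  (cmp 19,19)
jl loop: not taken
halt.
Total executed instructions: 60.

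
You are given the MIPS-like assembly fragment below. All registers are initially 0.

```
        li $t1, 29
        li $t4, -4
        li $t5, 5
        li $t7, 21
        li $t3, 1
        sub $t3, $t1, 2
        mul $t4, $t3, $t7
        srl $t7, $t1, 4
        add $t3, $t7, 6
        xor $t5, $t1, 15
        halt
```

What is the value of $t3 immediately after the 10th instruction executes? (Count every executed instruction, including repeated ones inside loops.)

$t1=29
$t4=-4
$t5=5
$t7=21
$t3=1
$t3=29-2=27
$t4=27*21=567
$t7=29>>4=1
$t3=1+6=7
$t5=29^15=18
After step 10: $t3 = 7.

7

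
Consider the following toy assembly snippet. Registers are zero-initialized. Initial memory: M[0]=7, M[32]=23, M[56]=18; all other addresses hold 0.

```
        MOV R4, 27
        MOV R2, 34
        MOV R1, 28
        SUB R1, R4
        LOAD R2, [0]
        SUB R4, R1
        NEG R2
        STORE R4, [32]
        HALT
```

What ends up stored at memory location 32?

R4=27
R2=34
R1=28
R1=28-27=1
R2=M[0]=7
R4=27-1=26
R2=-(7)=-7
STORE R4, [32] → M[32]=26
halt.

26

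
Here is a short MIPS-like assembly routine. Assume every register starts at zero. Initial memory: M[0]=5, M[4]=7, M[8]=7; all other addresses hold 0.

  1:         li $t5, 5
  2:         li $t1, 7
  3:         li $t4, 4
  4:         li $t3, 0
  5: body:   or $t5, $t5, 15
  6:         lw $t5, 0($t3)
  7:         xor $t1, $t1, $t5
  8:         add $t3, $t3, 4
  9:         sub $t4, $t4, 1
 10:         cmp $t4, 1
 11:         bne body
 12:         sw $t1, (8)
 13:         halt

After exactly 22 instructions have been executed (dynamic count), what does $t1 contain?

$t5=5
$t1=7
$t4=4
$t3=0
$t5=5|15=15
$t5=M[0]=5
$t1=7^5=2
$t3=0+4=4
$t4=4-1=3
cmp $t4, 1  (cmp 3,1)
bne body: taken
$t5=5|15=15
$t5=M[4]=7
$t1=2^7=5
$t3=4+4=8
$t4=3-1=2
cmp $t4, 1  (cmp 2,1)
bne body: taken
$t5=7|15=15
$t5=M[8]=7
$t1=5^7=2
$t3=8+4=12
After step 22: $t1 = 2.

2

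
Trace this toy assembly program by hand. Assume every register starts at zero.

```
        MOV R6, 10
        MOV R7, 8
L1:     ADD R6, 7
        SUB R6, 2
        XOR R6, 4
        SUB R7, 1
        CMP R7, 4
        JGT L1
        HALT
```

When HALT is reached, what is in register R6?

38

R6=10
R7=8
R6=10+7=17
R6=17-2=15
R6=15^4=11
R7=8-1=7
CMP R7, 4  (cmp 7,4)
JGT L1: taken
R6=11+7=18
R6=18-2=16
R6=16^4=20
R7=7-1=6
CMP R7, 4  (cmp 6,4)
JGT L1: taken
R6=20+7=27
R6=27-2=25
R6=25^4=29
R7=6-1=5
CMP R7, 4  (cmp 5,4)
JGT L1: taken
R6=29+7=36
R6=36-2=34
R6=34^4=38
R7=5-1=4
CMP R7, 4  (cmp 4,4)
JGT L1: not taken
halt.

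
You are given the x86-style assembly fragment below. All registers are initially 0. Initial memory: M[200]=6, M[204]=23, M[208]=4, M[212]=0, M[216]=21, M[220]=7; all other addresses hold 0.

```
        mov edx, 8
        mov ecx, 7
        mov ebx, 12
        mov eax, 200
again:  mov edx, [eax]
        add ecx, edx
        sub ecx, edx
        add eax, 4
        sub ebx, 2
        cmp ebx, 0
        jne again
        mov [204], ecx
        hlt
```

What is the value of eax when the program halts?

mov edx, 8 → edx=8
mov ecx, 7 → ecx=7
mov ebx, 12 → ebx=12
mov eax, 200 → eax=200
mov edx, [eax] → edx=M[200]=6
add ecx, edx → ecx=7+6=13
sub ecx, edx → ecx=13-6=7
add eax, 4 → eax=200+4=204
sub ebx, 2 → ebx=12-2=10
cmp ebx, 0  (cmp 10,0)
jne again: taken
mov edx, [eax] → edx=M[204]=23
add ecx, edx → ecx=7+23=30
sub ecx, edx → ecx=30-23=7
add eax, 4 → eax=204+4=208
sub ebx, 2 → ebx=10-2=8
cmp ebx, 0  (cmp 8,0)
jne again: taken
mov edx, [eax] → edx=M[208]=4
add ecx, edx → ecx=7+4=11
sub ecx, edx → ecx=11-4=7
add eax, 4 → eax=208+4=212
sub ebx, 2 → ebx=8-2=6
cmp ebx, 0  (cmp 6,0)
jne again: taken
mov edx, [eax] → edx=M[212]=0
add ecx, edx → ecx=7+0=7
sub ecx, edx → ecx=7-0=7
add eax, 4 → eax=212+4=216
sub ebx, 2 → ebx=6-2=4
cmp ebx, 0  (cmp 4,0)
jne again: taken
mov edx, [eax] → edx=M[216]=21
add ecx, edx → ecx=7+21=28
sub ecx, edx → ecx=28-21=7
add eax, 4 → eax=216+4=220
sub ebx, 2 → ebx=4-2=2
cmp ebx, 0  (cmp 2,0)
jne again: taken
mov edx, [eax] → edx=M[220]=7
add ecx, edx → ecx=7+7=14
sub ecx, edx → ecx=14-7=7
add eax, 4 → eax=220+4=224
sub ebx, 2 → ebx=2-2=0
cmp ebx, 0  (cmp 0,0)
jne again: not taken
mov [204], ecx → M[204]=7
halt.

224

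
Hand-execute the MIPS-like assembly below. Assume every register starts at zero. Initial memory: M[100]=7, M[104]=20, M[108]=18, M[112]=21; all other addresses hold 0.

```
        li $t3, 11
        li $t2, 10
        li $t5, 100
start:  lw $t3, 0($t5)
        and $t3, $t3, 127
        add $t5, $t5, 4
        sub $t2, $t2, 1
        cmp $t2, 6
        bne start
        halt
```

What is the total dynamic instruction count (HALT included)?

28

after li $t3, 11: $t3=11
after li $t2, 10: $t2=10
after li $t5, 100: $t5=100
after lw $t3, 0($t5): $t3=M[100]=7
after and $t3, $t3, 127: $t3=7&127=7
after add $t5, $t5, 4: $t5=100+4=104
after sub $t2, $t2, 1: $t2=10-1=9
cmp $t2, 6  (cmp 9,6)
bne start: taken
after lw $t3, 0($t5): $t3=M[104]=20
after and $t3, $t3, 127: $t3=20&127=20
after add $t5, $t5, 4: $t5=104+4=108
after sub $t2, $t2, 1: $t2=9-1=8
cmp $t2, 6  (cmp 8,6)
bne start: taken
after lw $t3, 0($t5): $t3=M[108]=18
after and $t3, $t3, 127: $t3=18&127=18
after add $t5, $t5, 4: $t5=108+4=112
after sub $t2, $t2, 1: $t2=8-1=7
cmp $t2, 6  (cmp 7,6)
bne start: taken
after lw $t3, 0($t5): $t3=M[112]=21
after and $t3, $t3, 127: $t3=21&127=21
after add $t5, $t5, 4: $t5=112+4=116
after sub $t2, $t2, 1: $t2=7-1=6
cmp $t2, 6  (cmp 6,6)
bne start: not taken
halt.
Total executed instructions: 28.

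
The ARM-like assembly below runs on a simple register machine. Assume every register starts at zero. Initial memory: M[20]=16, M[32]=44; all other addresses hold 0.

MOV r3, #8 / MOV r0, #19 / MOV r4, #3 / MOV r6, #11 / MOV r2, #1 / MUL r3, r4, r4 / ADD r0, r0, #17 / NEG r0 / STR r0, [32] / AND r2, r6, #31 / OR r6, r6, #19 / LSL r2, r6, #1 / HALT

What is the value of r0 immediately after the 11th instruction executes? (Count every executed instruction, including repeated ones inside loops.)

r3=8
r0=19
r4=3
r6=11
r2=1
r3=3*3=9
r0=19+17=36
r0=-(36)=-36
STR r0, [32] → M[32]=-36
r2=11&31=11
r6=11|19=27
After step 11: r0 = -36.

-36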